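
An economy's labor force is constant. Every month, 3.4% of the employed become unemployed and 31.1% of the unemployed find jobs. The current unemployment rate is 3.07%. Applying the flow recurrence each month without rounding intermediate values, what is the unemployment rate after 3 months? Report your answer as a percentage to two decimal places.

With a fixed labor force, u_{t+1} = u_t + s·(1−u_t) − f·u_t = u_t·(1−s−f) + s.
Here 1−s−f = 0.655 and s = 0.034.
u_1 = 0.030700 × 0.655 + 0.034 = 0.054109.
u_2 = 0.054109 × 0.655 + 0.034 = 0.069441.
u_3 = 0.069441 × 0.655 + 0.034 = 0.079484.

Unemployment rate after three months ≈ 7.95%.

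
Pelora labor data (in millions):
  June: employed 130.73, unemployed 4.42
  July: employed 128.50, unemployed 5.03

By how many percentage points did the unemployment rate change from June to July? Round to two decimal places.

June: labor force = 130.73 + 4.42 = 135.15; u = 4.42/135.15 = 3.27%.
July: labor force = 128.50 + 5.03 = 133.53; u = 5.03/133.53 = 3.77%.
Change = 3.77% − 3.27% = +0.50 pp.

The unemployment rate changed by +0.50 percentage points.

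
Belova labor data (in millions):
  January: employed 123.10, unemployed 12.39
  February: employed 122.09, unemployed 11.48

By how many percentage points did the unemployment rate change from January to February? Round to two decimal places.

January: labor force = 123.10 + 12.39 = 135.49; u = 12.39/135.49 = 9.14%.
February: labor force = 122.09 + 11.48 = 133.57; u = 11.48/133.57 = 8.59%.
Change = 8.59% − 9.14% = −0.55 pp.

The unemployment rate changed by −0.55 percentage points.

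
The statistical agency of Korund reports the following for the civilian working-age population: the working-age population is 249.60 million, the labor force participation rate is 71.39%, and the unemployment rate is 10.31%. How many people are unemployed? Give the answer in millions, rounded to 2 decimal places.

Labor force = 0.7139 × 249.60 = 178.19 million.
Unemployed = 0.1031 × 178.19 ≈ 18.37 million.

About 18.37 million are unemployed.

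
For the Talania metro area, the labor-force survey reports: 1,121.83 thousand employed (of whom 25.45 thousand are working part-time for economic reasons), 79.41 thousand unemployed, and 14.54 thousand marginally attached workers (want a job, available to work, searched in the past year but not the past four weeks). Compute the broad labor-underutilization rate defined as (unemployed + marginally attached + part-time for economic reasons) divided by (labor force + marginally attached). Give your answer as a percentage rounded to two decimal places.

Broad underutilization rate ≈ 9.82%.

Labor force = 1,121.83 + 79.41 = 1,201.24 thousand.
Numerator = 79.41 + 14.54 + 25.45 = 119.40 thousand.
Denominator = 1,201.24 + 14.54 = 1,215.78 thousand.
Broad rate = 119.40 / 1,215.78 = 9.82%.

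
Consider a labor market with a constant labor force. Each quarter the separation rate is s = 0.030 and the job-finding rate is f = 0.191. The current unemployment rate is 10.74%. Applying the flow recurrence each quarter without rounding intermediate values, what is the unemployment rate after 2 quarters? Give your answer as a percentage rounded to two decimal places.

Unemployment rate after two quarters ≈ 11.85%.

With a fixed labor force, u_{t+1} = u_t + s·(1−u_t) − f·u_t = u_t·(1−s−f) + s.
Here 1−s−f = 0.779 and s = 0.030.
u_1 = 0.107400 × 0.779 + 0.030 = 0.113665.
u_2 = 0.113665 × 0.779 + 0.030 = 0.118545.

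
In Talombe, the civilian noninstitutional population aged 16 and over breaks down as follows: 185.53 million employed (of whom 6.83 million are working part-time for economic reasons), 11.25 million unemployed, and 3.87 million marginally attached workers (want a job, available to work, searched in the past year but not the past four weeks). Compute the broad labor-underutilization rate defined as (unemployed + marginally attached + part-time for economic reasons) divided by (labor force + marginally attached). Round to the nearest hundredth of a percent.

Labor force = 185.53 + 11.25 = 196.78 million.
Numerator = 11.25 + 3.87 + 6.83 = 21.95 million.
Denominator = 196.78 + 3.87 = 200.65 million.
Broad rate = 21.95 / 200.65 = 10.94%.

Broad underutilization rate ≈ 10.94%.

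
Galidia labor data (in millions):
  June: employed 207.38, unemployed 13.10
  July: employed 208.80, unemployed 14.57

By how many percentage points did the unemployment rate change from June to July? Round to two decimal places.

The unemployment rate changed by +0.58 percentage points.

June: labor force = 207.38 + 13.10 = 220.48; u = 13.10/220.48 = 5.94%.
July: labor force = 208.80 + 14.57 = 223.37; u = 14.57/223.37 = 6.52%.
Change = 6.52% − 5.94% = +0.58 pp.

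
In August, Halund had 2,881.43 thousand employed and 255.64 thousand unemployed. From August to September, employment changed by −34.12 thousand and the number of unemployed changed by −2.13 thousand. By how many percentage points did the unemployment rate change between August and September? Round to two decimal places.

The unemployment rate changed by +0.03 percentage points.

August: labor force = 2,881.43 + 255.64 = 3,137.07; u = 255.64/3,137.07 = 8.15%.
September: labor force = 2,847.31 + 253.51 = 3,100.82; u = 253.51/3,100.82 = 8.18%.
Change = 8.18% − 8.15% = +0.03 pp.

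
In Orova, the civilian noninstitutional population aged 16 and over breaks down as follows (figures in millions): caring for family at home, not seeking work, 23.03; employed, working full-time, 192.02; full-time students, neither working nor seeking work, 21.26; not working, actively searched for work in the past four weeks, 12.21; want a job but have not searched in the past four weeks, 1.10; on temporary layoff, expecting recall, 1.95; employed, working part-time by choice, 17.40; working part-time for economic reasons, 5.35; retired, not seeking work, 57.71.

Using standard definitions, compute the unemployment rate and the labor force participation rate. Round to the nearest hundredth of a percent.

Employed = 192.02 + 17.40 + 5.35 = 214.77 million (anyone who worked, including part-time for economic reasons, counts as employed).
Unemployed = 12.21 + 1.95 = 14.16 million (jobless and actively searching, or on temporary layoff).
Labor force = 214.77 + 14.16 = 228.93 million.
Not in labor force = 23.03 + 21.26 + 1.10 + 57.71 = 103.10 million (those not working and not actively searching are outside the labor force — including those who want a job but have given up searching).
Civilian working-age population = 228.93 + 103.10 = 332.03 million.
Unemployment rate = 14.16 / 228.93 = 6.19%.
Labor force participation rate = 228.93 / 332.03 = 68.95%.

Unemployment rate ≈ 6.19%; labor force participation rate ≈ 68.95%.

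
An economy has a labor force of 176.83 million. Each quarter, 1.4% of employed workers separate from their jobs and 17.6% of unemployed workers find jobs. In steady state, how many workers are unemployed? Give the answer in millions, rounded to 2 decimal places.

Steady-state unemployment rate u* = s/(s+f) = 1.4/(1.4+17.6) = 0.073684.
Unemployed = u* × labor force = 0.073684 × 176.83 ≈ 13.03 million.

About 13.03 million are unemployed in steady state.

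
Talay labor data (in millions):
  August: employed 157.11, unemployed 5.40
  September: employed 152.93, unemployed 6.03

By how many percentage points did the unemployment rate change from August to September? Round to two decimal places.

August: labor force = 157.11 + 5.40 = 162.51; u = 5.40/162.51 = 3.32%.
September: labor force = 152.93 + 6.03 = 158.96; u = 6.03/158.96 = 3.79%.
Change = 3.79% − 3.32% = +0.47 pp.

The unemployment rate changed by +0.47 percentage points.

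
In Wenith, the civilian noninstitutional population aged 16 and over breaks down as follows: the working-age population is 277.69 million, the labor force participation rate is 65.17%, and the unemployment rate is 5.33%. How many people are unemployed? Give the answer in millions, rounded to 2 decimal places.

About 9.65 million are unemployed.

Labor force = 0.6517 × 277.69 = 180.97 million.
Unemployed = 0.0533 × 180.97 ≈ 9.65 million.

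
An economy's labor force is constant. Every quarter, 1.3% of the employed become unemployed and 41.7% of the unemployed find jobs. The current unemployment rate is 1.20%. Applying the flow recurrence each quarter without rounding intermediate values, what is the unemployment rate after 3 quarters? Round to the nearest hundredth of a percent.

With a fixed labor force, u_{t+1} = u_t + s·(1−u_t) − f·u_t = u_t·(1−s−f) + s.
Here 1−s−f = 0.570 and s = 0.013.
u_1 = 0.012000 × 0.570 + 0.013 = 0.019840.
u_2 = 0.019840 × 0.570 + 0.013 = 0.024309.
u_3 = 0.024309 × 0.570 + 0.013 = 0.026856.

Unemployment rate after three quarters ≈ 2.69%.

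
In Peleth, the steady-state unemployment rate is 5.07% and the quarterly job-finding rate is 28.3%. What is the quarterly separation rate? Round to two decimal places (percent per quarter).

From u* = s/(s+f): s = u·f/(1−u).
s = 0.0507 × 28.3 / (1 − 0.0507) = 1.4348 / 0.9493 ≈ 1.51% per quarter.

Separation rate ≈ 1.51% per quarter.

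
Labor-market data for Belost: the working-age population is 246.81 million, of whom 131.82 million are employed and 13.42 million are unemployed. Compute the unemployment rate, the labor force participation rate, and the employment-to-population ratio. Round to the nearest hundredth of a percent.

Labor force = employed + unemployed = 131.82 + 13.42 = 145.24 million.
Unemployment rate = 13.42 / 145.24 = 9.24%.
Labor force participation rate = 145.24 / 246.81 = 58.85%.
Employment-population ratio = 131.82 / 246.81 = 53.41%.

Unemployment rate ≈ 9.24%; labor force participation rate ≈ 58.85%; employment-population ratio ≈ 53.41%.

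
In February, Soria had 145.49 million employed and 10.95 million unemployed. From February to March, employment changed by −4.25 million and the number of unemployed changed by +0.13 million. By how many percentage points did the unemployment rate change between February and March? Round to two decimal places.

The unemployment rate changed by +0.27 percentage points.

February: labor force = 145.49 + 10.95 = 156.44; u = 10.95/156.44 = 7.00%.
March: labor force = 141.24 + 11.08 = 152.32; u = 11.08/152.32 = 7.27%.
Change = 7.27% − 7.00% = +0.27 pp.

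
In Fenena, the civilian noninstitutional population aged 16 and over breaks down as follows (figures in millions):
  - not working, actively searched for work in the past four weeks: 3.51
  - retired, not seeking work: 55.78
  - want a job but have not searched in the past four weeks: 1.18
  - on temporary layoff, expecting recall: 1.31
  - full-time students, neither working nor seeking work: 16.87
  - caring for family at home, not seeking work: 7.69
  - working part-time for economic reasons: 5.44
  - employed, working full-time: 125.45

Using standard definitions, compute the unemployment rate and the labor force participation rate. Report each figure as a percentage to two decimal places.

Unemployment rate ≈ 3.55%; labor force participation rate ≈ 62.47%.

Employed = 5.44 + 125.45 = 130.89 million (anyone who worked, including part-time for economic reasons, counts as employed).
Unemployed = 3.51 + 1.31 = 4.82 million (jobless and actively searching, or on temporary layoff).
Labor force = 130.89 + 4.82 = 135.71 million.
Not in labor force = 55.78 + 1.18 + 16.87 + 7.69 = 81.52 million (those not working and not actively searching are outside the labor force — including those who want a job but have given up searching).
Civilian working-age population = 135.71 + 81.52 = 217.23 million.
Unemployment rate = 4.82 / 135.71 = 3.55%.
Labor force participation rate = 135.71 / 217.23 = 62.47%.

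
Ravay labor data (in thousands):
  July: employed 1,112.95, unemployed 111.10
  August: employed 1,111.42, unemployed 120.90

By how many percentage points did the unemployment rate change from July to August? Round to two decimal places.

The unemployment rate changed by +0.73 percentage points.

July: labor force = 1,112.95 + 111.10 = 1,224.05; u = 111.10/1,224.05 = 9.08%.
August: labor force = 1,111.42 + 120.90 = 1,232.32; u = 120.90/1,232.32 = 9.81%.
Change = 9.81% − 9.08% = +0.73 pp.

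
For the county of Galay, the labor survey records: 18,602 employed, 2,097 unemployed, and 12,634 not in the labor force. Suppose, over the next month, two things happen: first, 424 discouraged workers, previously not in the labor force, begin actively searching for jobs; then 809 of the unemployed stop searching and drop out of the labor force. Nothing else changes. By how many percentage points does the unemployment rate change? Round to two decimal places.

Initially, labor force = 18,602 + 2,097 = 20,699, so u = 2,097/20,699 = 10.13%.
After the first change, unemployed and labor force both rise by 424 → E = 18,602, U = 2,521, labor force = 21,123.
After the second change, unemployed and labor force both fall by 809 → E = 18,602, U = 1,712, labor force = 20,314.
New unemployment rate = 1,712 / 20,314 = 8.43%.
Change = 8.43% − 10.13% = −1.70 percentage points.

The unemployment rate changes by −1.70 percentage points.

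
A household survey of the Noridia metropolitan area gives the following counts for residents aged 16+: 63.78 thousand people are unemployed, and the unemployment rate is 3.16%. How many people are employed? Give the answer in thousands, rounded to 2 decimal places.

About 1,954.57 thousand are employed.

Labor force = U / u = 63.78 / 0.0316 ≈ 2,018.35 thousand.
Employed = labor force − unemployed = 2,018.35 − 63.78 = 1,954.57 thousand.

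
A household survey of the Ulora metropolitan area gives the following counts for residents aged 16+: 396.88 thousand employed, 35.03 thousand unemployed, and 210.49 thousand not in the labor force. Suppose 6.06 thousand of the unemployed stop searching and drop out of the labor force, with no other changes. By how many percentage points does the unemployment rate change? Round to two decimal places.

Initially, labor force = 396.88 + 35.03 = 431.91 thousand, so u = 35.03/431.91 = 8.11%.
After the change, unemployed and labor force both fall by 6.06 → E = 396.88, U = 28.97, labor force = 425.85 thousand.
New unemployment rate = 28.97 / 425.85 = 6.80%.
Change = 6.80% − 8.11% = −1.31 percentage points.

The unemployment rate changes by −1.31 percentage points.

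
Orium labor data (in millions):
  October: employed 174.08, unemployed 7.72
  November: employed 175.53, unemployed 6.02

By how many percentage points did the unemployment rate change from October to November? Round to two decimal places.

The unemployment rate changed by −0.93 percentage points.

October: labor force = 174.08 + 7.72 = 181.80; u = 7.72/181.80 = 4.25%.
November: labor force = 175.53 + 6.02 = 181.55; u = 6.02/181.55 = 3.32%.
Change = 3.32% − 4.25% = −0.93 pp.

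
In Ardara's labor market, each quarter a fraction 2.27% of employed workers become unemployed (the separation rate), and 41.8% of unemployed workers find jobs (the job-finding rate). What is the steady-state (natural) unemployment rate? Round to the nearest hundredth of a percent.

At steady state the flows balance: s·E = f·U, so U/(E+U) = s/(s+f).
u* = 2.27 / (2.27 + 41.8) = 2.27 / 44.07 = 5.15%.

Steady-state unemployment rate ≈ 5.15%.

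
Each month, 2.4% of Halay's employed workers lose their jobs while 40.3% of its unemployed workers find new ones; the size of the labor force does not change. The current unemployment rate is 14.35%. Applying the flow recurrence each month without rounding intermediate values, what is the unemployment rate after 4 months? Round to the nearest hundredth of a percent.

With a fixed labor force, u_{t+1} = u_t + s·(1−u_t) − f·u_t = u_t·(1−s−f) + s.
Here 1−s−f = 0.573 and s = 0.024.
u_1 = 0.143500 × 0.573 + 0.024 = 0.106226.
u_2 = 0.106226 × 0.573 + 0.024 = 0.084867.
u_3 = 0.084867 × 0.573 + 0.024 = 0.072629.
u_4 = 0.072629 × 0.573 + 0.024 = 0.065616.

Unemployment rate after four months ≈ 6.56%.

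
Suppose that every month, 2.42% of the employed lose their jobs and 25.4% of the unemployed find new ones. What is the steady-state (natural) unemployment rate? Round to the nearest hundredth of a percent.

At steady state the flows balance: s·E = f·U, so U/(E+U) = s/(s+f).
u* = 2.42 / (2.42 + 25.4) = 2.42 / 27.82 = 8.70%.

Steady-state unemployment rate ≈ 8.70%.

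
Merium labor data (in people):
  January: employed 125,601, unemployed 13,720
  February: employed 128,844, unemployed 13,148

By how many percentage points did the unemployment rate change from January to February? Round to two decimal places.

The unemployment rate changed by −0.59 percentage points.

January: labor force = 125,601 + 13,720 = 139,321; u = 13,720/139,321 = 9.85%.
February: labor force = 128,844 + 13,148 = 141,992; u = 13,148/141,992 = 9.26%.
Change = 9.26% − 9.85% = −0.59 pp.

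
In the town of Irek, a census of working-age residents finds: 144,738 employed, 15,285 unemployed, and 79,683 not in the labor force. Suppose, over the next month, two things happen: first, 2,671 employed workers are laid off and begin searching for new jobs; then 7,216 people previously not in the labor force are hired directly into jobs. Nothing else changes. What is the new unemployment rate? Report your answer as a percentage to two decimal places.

New unemployment rate ≈ 10.74%.

Initially, labor force = 144,738 + 15,285 = 160,023, so u = 15,285/160,023 = 9.55%.
After the first change, employed falls and unemployed rises by 2,671; labor force unchanged → E = 142,067, U = 17,956, labor force = 160,023.
After the second change, employed and labor force both rise by 7,216; unemployed unchanged → E = 149,283, U = 17,956, labor force = 167,239.
New unemployment rate = 17,956 / 167,239 = 10.74%.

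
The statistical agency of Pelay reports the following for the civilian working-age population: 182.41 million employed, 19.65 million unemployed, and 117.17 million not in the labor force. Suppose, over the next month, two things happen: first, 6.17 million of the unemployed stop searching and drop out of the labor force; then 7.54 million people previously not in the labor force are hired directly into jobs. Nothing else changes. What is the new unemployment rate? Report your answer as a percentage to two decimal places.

New unemployment rate ≈ 6.63%.

Initially, labor force = 182.41 + 19.65 = 202.06 million, so u = 19.65/202.06 = 9.72%.
After the first change, unemployed and labor force both fall by 6.17 → E = 182.41, U = 13.48, labor force = 195.89 million.
After the second change, employed and labor force both rise by 7.54; unemployed unchanged → E = 189.95, U = 13.48, labor force = 203.43 million.
New unemployment rate = 13.48 / 203.43 = 6.63%.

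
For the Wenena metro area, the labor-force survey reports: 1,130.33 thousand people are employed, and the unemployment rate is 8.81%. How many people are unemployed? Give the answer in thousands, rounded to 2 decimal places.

About 109.20 thousand are unemployed.

Let U be the number unemployed. The labor force is E + U, and U/(E+U) = 0.0881.
So U = 0.0881 × 1,130.33 / (1 − 0.0881) = 99.5821 / 0.9119 ≈ 109.20 thousand.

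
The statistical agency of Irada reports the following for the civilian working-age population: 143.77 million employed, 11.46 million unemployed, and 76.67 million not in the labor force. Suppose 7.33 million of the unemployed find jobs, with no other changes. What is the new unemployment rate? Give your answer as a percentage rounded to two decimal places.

New unemployment rate ≈ 2.66%.

Initially, labor force = 143.77 + 11.46 = 155.23 million, so u = 11.46/155.23 = 7.38%.
After the change, unemployed falls and employed rises by 7.33; labor force unchanged → E = 151.10, U = 4.13, labor force = 155.23 million.
New unemployment rate = 4.13 / 155.23 = 2.66%.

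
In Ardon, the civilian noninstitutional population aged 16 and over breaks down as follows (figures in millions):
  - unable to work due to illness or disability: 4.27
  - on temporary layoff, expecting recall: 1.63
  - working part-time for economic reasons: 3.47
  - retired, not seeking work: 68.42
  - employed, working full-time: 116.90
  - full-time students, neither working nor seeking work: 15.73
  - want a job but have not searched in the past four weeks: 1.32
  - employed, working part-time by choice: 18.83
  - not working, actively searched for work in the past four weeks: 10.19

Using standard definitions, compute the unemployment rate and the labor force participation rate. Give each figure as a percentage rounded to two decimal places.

Unemployment rate ≈ 7.83%; labor force participation rate ≈ 62.73%.

Employed = 3.47 + 116.90 + 18.83 = 139.20 million (anyone who worked, including part-time for economic reasons, counts as employed).
Unemployed = 1.63 + 10.19 = 11.82 million (jobless and actively searching, or on temporary layoff).
Labor force = 139.20 + 11.82 = 151.02 million.
Not in labor force = 4.27 + 68.42 + 15.73 + 1.32 = 89.74 million (those not working and not actively searching are outside the labor force — including those who want a job but have given up searching).
Civilian working-age population = 151.02 + 89.74 = 240.76 million.
Unemployment rate = 11.82 / 151.02 = 7.83%.
Labor force participation rate = 151.02 / 240.76 = 62.73%.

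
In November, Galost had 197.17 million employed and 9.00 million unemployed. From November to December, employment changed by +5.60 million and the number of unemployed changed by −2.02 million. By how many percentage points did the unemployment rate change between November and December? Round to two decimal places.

The unemployment rate changed by −1.04 percentage points.

November: labor force = 197.17 + 9.00 = 206.17; u = 9.00/206.17 = 4.37%.
December: labor force = 202.77 + 6.98 = 209.75; u = 6.98/209.75 = 3.33%.
Change = 3.33% − 4.37% = −1.04 pp.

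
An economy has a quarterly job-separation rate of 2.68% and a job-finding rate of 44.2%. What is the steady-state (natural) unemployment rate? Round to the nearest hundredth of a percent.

Steady-state unemployment rate ≈ 5.72%.

At steady state the flows balance: s·E = f·U, so U/(E+U) = s/(s+f).
u* = 2.68 / (2.68 + 44.2) = 2.68 / 46.88 = 5.72%.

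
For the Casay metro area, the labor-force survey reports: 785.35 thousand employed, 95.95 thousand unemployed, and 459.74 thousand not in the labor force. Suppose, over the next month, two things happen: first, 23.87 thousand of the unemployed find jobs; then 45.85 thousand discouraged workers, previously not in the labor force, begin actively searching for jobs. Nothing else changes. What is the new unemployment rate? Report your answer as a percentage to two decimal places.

New unemployment rate ≈ 12.72%.

Initially, labor force = 785.35 + 95.95 = 881.30 thousand, so u = 95.95/881.30 = 10.89%.
After the first change, unemployed falls and employed rises by 23.87; labor force unchanged → E = 809.22, U = 72.08, labor force = 881.30 thousand.
After the second change, unemployed and labor force both rise by 45.85 → E = 809.22, U = 117.93, labor force = 927.15 thousand.
New unemployment rate = 117.93 / 927.15 = 12.72%.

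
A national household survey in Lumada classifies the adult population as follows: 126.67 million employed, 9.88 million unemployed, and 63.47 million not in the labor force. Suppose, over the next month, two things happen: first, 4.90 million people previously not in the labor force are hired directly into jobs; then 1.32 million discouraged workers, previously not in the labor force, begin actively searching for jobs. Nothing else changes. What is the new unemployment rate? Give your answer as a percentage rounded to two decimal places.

New unemployment rate ≈ 7.84%.

Initially, labor force = 126.67 + 9.88 = 136.55 million, so u = 9.88/136.55 = 7.24%.
After the first change, employed and labor force both rise by 4.90; unemployed unchanged → E = 131.57, U = 9.88, labor force = 141.45 million.
After the second change, unemployed and labor force both rise by 1.32 → E = 131.57, U = 11.20, labor force = 142.77 million.
New unemployment rate = 11.20 / 142.77 = 7.84%.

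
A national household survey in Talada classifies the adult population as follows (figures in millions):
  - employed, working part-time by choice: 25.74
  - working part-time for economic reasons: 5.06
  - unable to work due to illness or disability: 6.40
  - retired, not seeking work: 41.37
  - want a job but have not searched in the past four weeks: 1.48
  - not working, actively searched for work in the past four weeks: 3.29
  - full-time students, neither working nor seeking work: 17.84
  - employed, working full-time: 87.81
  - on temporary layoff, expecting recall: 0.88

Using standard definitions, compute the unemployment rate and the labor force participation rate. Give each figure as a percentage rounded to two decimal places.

Employed = 25.74 + 5.06 + 87.81 = 118.61 million (anyone who worked, including part-time for economic reasons, counts as employed).
Unemployed = 3.29 + 0.88 = 4.17 million (jobless and actively searching, or on temporary layoff).
Labor force = 118.61 + 4.17 = 122.78 million.
Not in labor force = 6.40 + 41.37 + 1.48 + 17.84 = 67.09 million (those not working and not actively searching are outside the labor force — including those who want a job but have given up searching).
Civilian working-age population = 122.78 + 67.09 = 189.87 million.
Unemployment rate = 4.17 / 122.78 = 3.40%.
Labor force participation rate = 122.78 / 189.87 = 64.67%.

Unemployment rate ≈ 3.40%; labor force participation rate ≈ 64.67%.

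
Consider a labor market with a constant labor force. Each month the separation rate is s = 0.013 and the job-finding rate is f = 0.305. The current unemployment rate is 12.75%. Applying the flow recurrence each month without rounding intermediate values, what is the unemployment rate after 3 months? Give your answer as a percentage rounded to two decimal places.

With a fixed labor force, u_{t+1} = u_t + s·(1−u_t) − f·u_t = u_t·(1−s−f) + s.
Here 1−s−f = 0.682 and s = 0.013.
u_1 = 0.127500 × 0.682 + 0.013 = 0.099955.
u_2 = 0.099955 × 0.682 + 0.013 = 0.081169.
u_3 = 0.081169 × 0.682 + 0.013 = 0.068357.

Unemployment rate after three months ≈ 6.84%.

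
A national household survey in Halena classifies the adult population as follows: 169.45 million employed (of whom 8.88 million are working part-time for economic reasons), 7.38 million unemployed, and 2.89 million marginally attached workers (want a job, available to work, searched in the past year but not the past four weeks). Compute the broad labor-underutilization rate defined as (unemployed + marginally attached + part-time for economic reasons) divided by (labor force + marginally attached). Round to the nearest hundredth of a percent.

Labor force = 169.45 + 7.38 = 176.83 million.
Numerator = 7.38 + 2.89 + 8.88 = 19.15 million.
Denominator = 176.83 + 2.89 = 179.72 million.
Broad rate = 19.15 / 179.72 = 10.66%.

Broad underutilization rate ≈ 10.66%.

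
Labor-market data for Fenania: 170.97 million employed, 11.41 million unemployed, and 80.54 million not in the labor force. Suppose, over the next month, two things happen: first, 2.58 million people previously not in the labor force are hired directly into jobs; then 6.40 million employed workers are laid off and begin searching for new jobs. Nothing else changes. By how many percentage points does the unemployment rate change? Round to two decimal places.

The unemployment rate changes by +3.37 percentage points.

Initially, labor force = 170.97 + 11.41 = 182.38 million, so u = 11.41/182.38 = 6.26%.
After the first change, employed and labor force both rise by 2.58; unemployed unchanged → E = 173.55, U = 11.41, labor force = 184.96 million.
After the second change, employed falls and unemployed rises by 6.40; labor force unchanged → E = 167.15, U = 17.81, labor force = 184.96 million.
New unemployment rate = 17.81 / 184.96 = 9.63%.
Change = 9.63% − 6.26% = +3.37 percentage points.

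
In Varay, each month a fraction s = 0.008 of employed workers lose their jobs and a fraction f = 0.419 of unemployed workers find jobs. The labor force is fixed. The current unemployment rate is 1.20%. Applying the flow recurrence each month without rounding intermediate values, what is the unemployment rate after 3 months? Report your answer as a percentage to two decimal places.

With a fixed labor force, u_{t+1} = u_t + s·(1−u_t) − f·u_t = u_t·(1−s−f) + s.
Here 1−s−f = 0.573 and s = 0.008.
u_1 = 0.012000 × 0.573 + 0.008 = 0.014876.
u_2 = 0.014876 × 0.573 + 0.008 = 0.016524.
u_3 = 0.016524 × 0.573 + 0.008 = 0.017468.

Unemployment rate after three months ≈ 1.75%.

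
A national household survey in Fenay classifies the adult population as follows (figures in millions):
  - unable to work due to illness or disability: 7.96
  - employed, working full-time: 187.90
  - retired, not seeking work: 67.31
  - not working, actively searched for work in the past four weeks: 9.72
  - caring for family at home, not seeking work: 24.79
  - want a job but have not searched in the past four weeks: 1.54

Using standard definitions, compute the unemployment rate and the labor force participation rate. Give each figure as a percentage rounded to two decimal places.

Employed = 187.90 million.
Unemployed = 9.72 million.
Labor force = 187.90 + 9.72 = 197.62 million.
Not in labor force = 7.96 + 67.31 + 24.79 + 1.54 = 101.60 million (those not working and not actively searching are outside the labor force — including those who want a job but have given up searching).
Civilian working-age population = 197.62 + 101.60 = 299.22 million.
Unemployment rate = 9.72 / 197.62 = 4.92%.
Labor force participation rate = 197.62 / 299.22 = 66.05%.

Unemployment rate ≈ 4.92%; labor force participation rate ≈ 66.05%.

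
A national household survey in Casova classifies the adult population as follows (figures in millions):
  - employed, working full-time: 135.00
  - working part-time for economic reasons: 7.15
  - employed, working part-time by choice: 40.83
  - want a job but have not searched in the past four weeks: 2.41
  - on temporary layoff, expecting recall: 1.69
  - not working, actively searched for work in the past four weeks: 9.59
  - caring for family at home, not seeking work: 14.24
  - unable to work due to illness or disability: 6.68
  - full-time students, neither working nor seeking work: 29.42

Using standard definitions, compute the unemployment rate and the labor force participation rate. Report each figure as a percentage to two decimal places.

Unemployment rate ≈ 5.81%; labor force participation rate ≈ 78.64%.

Employed = 135.00 + 7.15 + 40.83 = 182.98 million (anyone who worked, including part-time for economic reasons, counts as employed).
Unemployed = 1.69 + 9.59 = 11.28 million (jobless and actively searching, or on temporary layoff).
Labor force = 182.98 + 11.28 = 194.26 million.
Not in labor force = 2.41 + 14.24 + 6.68 + 29.42 = 52.75 million (those not working and not actively searching are outside the labor force — including those who want a job but have given up searching).
Civilian working-age population = 194.26 + 52.75 = 247.01 million.
Unemployment rate = 11.28 / 194.26 = 5.81%.
Labor force participation rate = 194.26 / 247.01 = 78.64%.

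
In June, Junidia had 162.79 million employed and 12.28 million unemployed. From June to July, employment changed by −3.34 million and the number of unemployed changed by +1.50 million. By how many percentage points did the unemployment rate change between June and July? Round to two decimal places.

June: labor force = 162.79 + 12.28 = 175.07; u = 12.28/175.07 = 7.01%.
July: labor force = 159.45 + 13.78 = 173.23; u = 13.78/173.23 = 7.95%.
Change = 7.95% − 7.01% = +0.94 pp.

The unemployment rate changed by +0.94 percentage points.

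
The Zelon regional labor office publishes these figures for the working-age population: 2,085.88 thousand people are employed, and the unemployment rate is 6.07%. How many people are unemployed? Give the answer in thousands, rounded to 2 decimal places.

About 134.79 thousand are unemployed.

Let U be the number unemployed. The labor force is E + U, and U/(E+U) = 0.0607.
So U = 0.0607 × 2,085.88 / (1 − 0.0607) = 126.6129 / 0.9393 ≈ 134.79 thousand.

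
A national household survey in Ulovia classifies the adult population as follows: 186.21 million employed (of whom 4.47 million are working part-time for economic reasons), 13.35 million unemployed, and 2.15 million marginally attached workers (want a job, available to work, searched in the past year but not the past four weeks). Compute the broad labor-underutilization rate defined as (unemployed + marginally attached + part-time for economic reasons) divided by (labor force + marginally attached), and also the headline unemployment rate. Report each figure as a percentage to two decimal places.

Broad underutilization rate ≈ 9.90%; headline unemployment rate ≈ 6.69%.

Labor force = 186.21 + 13.35 = 199.56 million.
Numerator = 13.35 + 2.15 + 4.47 = 19.97 million.
Denominator = 199.56 + 2.15 = 201.71 million.
Broad rate = 19.97 / 201.71 = 9.90%.
Headline unemployment rate = 13.35 / 199.56 = 6.69%.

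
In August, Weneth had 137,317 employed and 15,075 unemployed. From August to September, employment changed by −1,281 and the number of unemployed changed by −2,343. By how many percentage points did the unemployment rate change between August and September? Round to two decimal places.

The unemployment rate changed by −1.33 percentage points.

August: labor force = 137,317 + 15,075 = 152,392; u = 15,075/152,392 = 9.89%.
September: labor force = 136,036 + 12,732 = 148,768; u = 12,732/148,768 = 8.56%.
Change = 8.56% − 9.89% = −1.33 pp.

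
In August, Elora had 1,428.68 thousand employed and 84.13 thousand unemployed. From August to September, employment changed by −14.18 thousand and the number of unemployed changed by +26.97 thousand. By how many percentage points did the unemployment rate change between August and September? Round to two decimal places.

August: labor force = 1,428.68 + 84.13 = 1,512.81; u = 84.13/1,512.81 = 5.56%.
September: labor force = 1,414.50 + 111.10 = 1,525.60; u = 111.10/1,525.60 = 7.28%.
Change = 7.28% − 5.56% = +1.72 pp.

The unemployment rate changed by +1.72 percentage points.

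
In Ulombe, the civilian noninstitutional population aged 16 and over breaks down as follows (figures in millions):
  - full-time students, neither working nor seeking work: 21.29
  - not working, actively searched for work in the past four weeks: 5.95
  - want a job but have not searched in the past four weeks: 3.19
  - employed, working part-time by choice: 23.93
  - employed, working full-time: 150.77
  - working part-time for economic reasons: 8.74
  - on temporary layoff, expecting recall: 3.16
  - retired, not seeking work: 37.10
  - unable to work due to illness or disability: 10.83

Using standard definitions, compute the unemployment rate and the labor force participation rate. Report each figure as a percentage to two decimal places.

Unemployment rate ≈ 4.73%; labor force participation rate ≈ 72.67%.

Employed = 23.93 + 150.77 + 8.74 = 183.44 million (anyone who worked, including part-time for economic reasons, counts as employed).
Unemployed = 5.95 + 3.16 = 9.11 million (jobless and actively searching, or on temporary layoff).
Labor force = 183.44 + 9.11 = 192.55 million.
Not in labor force = 21.29 + 3.19 + 37.10 + 10.83 = 72.41 million (those not working and not actively searching are outside the labor force — including those who want a job but have given up searching).
Civilian working-age population = 192.55 + 72.41 = 264.96 million.
Unemployment rate = 9.11 / 192.55 = 4.73%.
Labor force participation rate = 192.55 / 264.96 = 72.67%.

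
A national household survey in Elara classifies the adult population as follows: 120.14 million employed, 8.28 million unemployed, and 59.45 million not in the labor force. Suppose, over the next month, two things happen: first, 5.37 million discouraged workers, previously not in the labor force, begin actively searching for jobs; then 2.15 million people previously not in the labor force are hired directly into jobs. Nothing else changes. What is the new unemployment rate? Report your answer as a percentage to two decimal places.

Initially, labor force = 120.14 + 8.28 = 128.42 million, so u = 8.28/128.42 = 6.45%.
After the first change, unemployed and labor force both rise by 5.37 → E = 120.14, U = 13.65, labor force = 133.79 million.
After the second change, employed and labor force both rise by 2.15; unemployed unchanged → E = 122.29, U = 13.65, labor force = 135.94 million.
New unemployment rate = 13.65 / 135.94 = 10.04%.

New unemployment rate ≈ 10.04%.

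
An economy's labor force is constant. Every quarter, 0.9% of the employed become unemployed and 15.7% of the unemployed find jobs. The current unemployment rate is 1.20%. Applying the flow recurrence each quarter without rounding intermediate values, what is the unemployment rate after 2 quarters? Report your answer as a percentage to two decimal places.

With a fixed labor force, u_{t+1} = u_t + s·(1−u_t) − f·u_t = u_t·(1−s−f) + s.
Here 1−s−f = 0.834 and s = 0.009.
u_1 = 0.012000 × 0.834 + 0.009 = 0.019008.
u_2 = 0.019008 × 0.834 + 0.009 = 0.024853.

Unemployment rate after two quarters ≈ 2.49%.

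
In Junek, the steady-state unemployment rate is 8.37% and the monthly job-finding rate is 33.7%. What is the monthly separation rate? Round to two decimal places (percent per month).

From u* = s/(s+f): s = u·f/(1−u).
s = 0.0837 × 33.7 / (1 − 0.0837) = 2.8207 / 0.9163 ≈ 3.08% per month.

Separation rate ≈ 3.08% per month.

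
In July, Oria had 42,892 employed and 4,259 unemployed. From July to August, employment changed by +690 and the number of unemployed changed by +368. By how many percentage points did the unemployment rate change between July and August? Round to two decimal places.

July: labor force = 42,892 + 4,259 = 47,151; u = 4,259/47,151 = 9.03%.
August: labor force = 43,582 + 4,627 = 48,209; u = 4,627/48,209 = 9.60%.
Change = 9.60% − 9.03% = +0.57 pp.

The unemployment rate changed by +0.57 percentage points.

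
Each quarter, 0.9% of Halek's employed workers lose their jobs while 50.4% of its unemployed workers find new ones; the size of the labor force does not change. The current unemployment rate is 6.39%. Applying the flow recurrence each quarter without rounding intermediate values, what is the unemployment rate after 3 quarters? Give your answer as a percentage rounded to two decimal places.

With a fixed labor force, u_{t+1} = u_t + s·(1−u_t) − f·u_t = u_t·(1−s−f) + s.
Here 1−s−f = 0.487 and s = 0.009.
u_1 = 0.063900 × 0.487 + 0.009 = 0.040119.
u_2 = 0.040119 × 0.487 + 0.009 = 0.028538.
u_3 = 0.028538 × 0.487 + 0.009 = 0.022898.

Unemployment rate after three quarters ≈ 2.29%.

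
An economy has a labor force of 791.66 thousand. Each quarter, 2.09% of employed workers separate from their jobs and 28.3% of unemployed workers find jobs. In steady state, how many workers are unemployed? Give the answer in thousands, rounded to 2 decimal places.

Steady-state unemployment rate u* = s/(s+f) = 2.09/(2.09+28.3) = 0.068773.
Unemployed = u* × labor force = 0.068773 × 791.66 ≈ 54.44 thousand.

About 54.44 thousand are unemployed in steady state.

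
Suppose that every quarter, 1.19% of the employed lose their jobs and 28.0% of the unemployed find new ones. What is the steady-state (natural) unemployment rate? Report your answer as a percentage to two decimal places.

At steady state the flows balance: s·E = f·U, so U/(E+U) = s/(s+f).
u* = 1.19 / (1.19 + 28.0) = 1.19 / 29.19 = 4.08%.

Steady-state unemployment rate ≈ 4.08%.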